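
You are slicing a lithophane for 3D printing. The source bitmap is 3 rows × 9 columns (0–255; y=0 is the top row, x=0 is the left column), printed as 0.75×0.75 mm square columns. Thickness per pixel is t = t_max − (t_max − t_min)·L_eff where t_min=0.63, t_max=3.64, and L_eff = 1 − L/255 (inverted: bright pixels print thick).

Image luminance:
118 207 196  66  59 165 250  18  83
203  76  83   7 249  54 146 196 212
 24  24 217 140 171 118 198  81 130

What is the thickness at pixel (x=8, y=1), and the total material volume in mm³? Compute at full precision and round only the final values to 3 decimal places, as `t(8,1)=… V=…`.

span = t_max - t_min = 3.64 - 0.63 = 3.010
L(8,1) = 212, L_eff = 1 - 212/255 = 0.168627 (inverted)
t(8,1) = 3.64 - 3.010·0.168627 = 3.132
Σt over all 3·9 pixels = 742273/12750 ≈ 58.2174902
V = pitch²·Σt = 0.75²·742273/12750 = 32.747

t(8,1)=3.132 V=32.747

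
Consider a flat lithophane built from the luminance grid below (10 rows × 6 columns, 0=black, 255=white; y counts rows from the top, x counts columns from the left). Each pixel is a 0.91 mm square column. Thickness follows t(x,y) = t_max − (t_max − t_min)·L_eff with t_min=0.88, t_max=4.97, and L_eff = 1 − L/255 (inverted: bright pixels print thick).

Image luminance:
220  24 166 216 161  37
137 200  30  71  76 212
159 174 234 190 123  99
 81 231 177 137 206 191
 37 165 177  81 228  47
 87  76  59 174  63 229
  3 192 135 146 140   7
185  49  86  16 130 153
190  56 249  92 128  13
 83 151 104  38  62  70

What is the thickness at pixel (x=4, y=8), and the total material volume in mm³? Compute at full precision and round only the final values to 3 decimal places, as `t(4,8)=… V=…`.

t(4,8)=2.933 V=142.715

span = t_max - t_min = 4.97 - 0.88 = 4.090
L(4,8) = 128, L_eff = 1 - 128/255 = 0.498039 (inverted)
t(4,8) = 4.97 - 4.090·0.498039 = 2.933
Σt over all 10·6 pixels = 4394677/25500 ≈ 172.3402745
V = pitch²·Σt = 0.91²·4394677/25500 = 142.715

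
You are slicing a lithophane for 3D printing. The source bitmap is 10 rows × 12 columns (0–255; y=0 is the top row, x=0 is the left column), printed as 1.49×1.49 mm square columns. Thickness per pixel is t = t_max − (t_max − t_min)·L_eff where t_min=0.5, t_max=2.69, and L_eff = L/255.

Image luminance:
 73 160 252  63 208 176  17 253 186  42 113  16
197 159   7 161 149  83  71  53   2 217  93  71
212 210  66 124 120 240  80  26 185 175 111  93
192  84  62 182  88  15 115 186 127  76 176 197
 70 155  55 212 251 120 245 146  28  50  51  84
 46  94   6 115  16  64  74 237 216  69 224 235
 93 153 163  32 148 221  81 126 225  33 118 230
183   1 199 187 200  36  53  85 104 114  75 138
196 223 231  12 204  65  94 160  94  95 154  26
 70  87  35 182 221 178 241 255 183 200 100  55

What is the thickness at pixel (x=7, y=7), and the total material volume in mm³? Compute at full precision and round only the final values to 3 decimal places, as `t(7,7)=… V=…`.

span = t_max - t_min = 2.69 - 0.5 = 2.190
L(7,7) = 85, L_eff = 85/255 = 0.333333
t(7,7) = 2.69 - 2.190·0.333333 = 1.960
Σt over all 10·12 pixels = 817611/4250 ≈ 192.3790588
V = pitch²·Σt = 1.49²·817611/4250 = 427.101

t(7,7)=1.960 V=427.101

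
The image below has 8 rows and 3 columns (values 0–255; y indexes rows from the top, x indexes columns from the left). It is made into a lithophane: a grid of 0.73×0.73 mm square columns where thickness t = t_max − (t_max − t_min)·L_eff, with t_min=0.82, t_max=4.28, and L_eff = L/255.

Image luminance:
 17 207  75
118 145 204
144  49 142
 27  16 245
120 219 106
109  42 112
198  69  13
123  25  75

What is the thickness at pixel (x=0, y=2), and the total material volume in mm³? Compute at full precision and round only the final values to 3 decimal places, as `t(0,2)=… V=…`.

span = t_max - t_min = 4.28 - 0.82 = 3.460
L(0,2) = 144, L_eff = 144/255 = 0.564706
t(0,2) = 4.28 - 3.460·0.564706 = 2.326
Σt over all 8·3 pixels = 85988/1275 ≈ 67.4415686
V = pitch²·Σt = 0.73²·85988/1275 = 35.940

t(0,2)=2.326 V=35.940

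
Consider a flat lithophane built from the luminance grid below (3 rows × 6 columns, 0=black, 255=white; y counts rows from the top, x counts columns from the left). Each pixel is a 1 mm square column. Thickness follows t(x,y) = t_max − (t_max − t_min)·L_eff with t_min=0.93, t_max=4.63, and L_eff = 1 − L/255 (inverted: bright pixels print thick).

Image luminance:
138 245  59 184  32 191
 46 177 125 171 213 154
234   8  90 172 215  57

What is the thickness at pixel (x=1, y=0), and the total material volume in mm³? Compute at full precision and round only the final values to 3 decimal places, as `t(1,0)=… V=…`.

span = t_max - t_min = 4.63 - 0.93 = 3.700
L(1,0) = 245, L_eff = 1 - 245/255 = 0.039216 (inverted)
t(1,0) = 4.63 - 3.700·0.039216 = 4.485
Σt over all 3·6 pixels = 22599/425 ≈ 53.1741176
V = pitch²·Σt = 1²·22599/425 = 53.174

t(1,0)=4.485 V=53.174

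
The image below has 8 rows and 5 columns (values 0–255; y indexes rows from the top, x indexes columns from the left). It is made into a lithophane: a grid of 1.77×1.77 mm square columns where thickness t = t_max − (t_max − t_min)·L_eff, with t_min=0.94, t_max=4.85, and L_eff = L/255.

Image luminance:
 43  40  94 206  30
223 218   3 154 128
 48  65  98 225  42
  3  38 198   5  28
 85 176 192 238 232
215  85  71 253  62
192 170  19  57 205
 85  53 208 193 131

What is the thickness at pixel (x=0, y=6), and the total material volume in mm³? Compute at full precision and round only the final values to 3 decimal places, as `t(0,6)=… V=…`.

t(0,6)=1.906 V=376.673

span = t_max - t_min = 4.85 - 0.94 = 3.910
L(0,6) = 192, L_eff = 192/255 = 0.752941
t(0,6) = 4.85 - 3.910·0.752941 = 1.906
Σt over all 8·5 pixels = 180347/1500 ≈ 120.2313333
V = pitch²·Σt = 1.77²·180347/1500 = 376.673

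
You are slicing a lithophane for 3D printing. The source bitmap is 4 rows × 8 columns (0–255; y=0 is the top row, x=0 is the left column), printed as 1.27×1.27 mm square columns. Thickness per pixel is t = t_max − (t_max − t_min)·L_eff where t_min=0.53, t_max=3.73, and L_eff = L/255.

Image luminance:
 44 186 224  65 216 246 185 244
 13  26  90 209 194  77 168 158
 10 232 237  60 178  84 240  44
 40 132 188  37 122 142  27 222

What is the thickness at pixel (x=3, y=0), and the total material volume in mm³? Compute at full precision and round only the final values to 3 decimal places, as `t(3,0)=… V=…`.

span = t_max - t_min = 3.73 - 0.53 = 3.200
L(3,0) = 65, L_eff = 65/255 = 0.254902
t(3,0) = 3.73 - 3.200·0.254902 = 2.914
Σt over all 4·8 pixels = 82744/1275 ≈ 64.8972549
V = pitch²·Σt = 1.27²·82744/1275 = 104.673

t(3,0)=2.914 V=104.673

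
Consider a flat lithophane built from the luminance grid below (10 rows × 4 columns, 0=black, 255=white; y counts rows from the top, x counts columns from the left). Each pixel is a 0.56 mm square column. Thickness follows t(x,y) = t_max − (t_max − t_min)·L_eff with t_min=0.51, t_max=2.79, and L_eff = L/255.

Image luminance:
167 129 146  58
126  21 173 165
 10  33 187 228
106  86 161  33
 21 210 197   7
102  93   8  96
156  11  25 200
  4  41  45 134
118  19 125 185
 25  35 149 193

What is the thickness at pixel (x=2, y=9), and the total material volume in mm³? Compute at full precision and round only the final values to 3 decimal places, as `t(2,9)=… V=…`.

t(2,9)=1.458 V=23.703

span = t_max - t_min = 2.79 - 0.51 = 2.280
L(2,9) = 149, L_eff = 149/255 = 0.584314
t(2,9) = 2.79 - 2.280·0.584314 = 1.458
Σt over all 10·4 pixels = 160618/2125 ≈ 75.5849412
V = pitch²·Σt = 0.56²·160618/2125 = 23.703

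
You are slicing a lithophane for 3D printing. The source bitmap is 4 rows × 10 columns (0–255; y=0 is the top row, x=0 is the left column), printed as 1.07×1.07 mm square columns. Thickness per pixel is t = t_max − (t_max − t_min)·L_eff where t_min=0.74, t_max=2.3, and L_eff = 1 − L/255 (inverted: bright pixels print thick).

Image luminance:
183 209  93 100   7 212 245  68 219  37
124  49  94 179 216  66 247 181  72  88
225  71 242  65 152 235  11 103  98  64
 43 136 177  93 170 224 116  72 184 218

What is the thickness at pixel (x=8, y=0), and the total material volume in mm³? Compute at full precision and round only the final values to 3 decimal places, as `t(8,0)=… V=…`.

span = t_max - t_min = 2.3 - 0.74 = 1.560
L(8,0) = 219, L_eff = 1 - 219/255 = 0.141176 (inverted)
t(8,0) = 2.3 - 1.560·0.141176 = 2.080
Σt over all 4·10 pixels = 132944/2125 ≈ 62.5618824
V = pitch²·Σt = 1.07²·132944/2125 = 71.627

t(8,0)=2.080 V=71.627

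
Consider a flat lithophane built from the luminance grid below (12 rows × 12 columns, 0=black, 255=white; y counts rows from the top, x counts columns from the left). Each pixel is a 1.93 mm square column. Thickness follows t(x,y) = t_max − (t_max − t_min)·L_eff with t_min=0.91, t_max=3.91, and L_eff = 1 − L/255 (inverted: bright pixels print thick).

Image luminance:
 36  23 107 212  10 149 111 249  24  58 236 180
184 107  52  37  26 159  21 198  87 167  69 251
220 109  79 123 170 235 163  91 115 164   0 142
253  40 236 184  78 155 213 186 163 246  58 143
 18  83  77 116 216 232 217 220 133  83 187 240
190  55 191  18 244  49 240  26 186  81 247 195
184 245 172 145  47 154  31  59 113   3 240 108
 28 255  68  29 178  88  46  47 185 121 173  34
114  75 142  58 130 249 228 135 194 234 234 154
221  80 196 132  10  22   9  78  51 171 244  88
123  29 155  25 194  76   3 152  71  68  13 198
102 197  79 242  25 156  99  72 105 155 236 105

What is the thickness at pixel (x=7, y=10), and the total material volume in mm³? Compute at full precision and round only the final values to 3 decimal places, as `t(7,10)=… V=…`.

t(7,10)=2.698 V=1300.796

span = t_max - t_min = 3.91 - 0.91 = 3.000
L(7,10) = 152, L_eff = 1 - 152/255 = 0.403922 (inverted)
t(7,10) = 3.91 - 3.000·0.403922 = 2.698
Σt over all 12·12 pixels = 148417/425 ≈ 349.2164706
V = pitch²·Σt = 1.93²·148417/425 = 1300.796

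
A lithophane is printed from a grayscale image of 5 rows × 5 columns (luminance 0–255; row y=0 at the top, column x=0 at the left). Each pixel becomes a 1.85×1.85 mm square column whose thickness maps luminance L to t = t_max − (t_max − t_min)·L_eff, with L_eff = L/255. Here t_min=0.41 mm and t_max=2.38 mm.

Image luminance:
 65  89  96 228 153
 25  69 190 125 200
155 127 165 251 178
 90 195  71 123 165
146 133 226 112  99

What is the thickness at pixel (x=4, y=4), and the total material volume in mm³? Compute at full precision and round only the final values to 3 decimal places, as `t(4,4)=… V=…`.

t(4,4)=1.615 V=111.732

span = t_max - t_min = 2.38 - 0.41 = 1.970
L(4,4) = 99, L_eff = 99/255 = 0.388235
t(4,4) = 2.38 - 1.970·0.388235 = 1.615
Σt over all 5·5 pixels = 416239/12750 ≈ 32.6461961
V = pitch²·Σt = 1.85²·416239/12750 = 111.732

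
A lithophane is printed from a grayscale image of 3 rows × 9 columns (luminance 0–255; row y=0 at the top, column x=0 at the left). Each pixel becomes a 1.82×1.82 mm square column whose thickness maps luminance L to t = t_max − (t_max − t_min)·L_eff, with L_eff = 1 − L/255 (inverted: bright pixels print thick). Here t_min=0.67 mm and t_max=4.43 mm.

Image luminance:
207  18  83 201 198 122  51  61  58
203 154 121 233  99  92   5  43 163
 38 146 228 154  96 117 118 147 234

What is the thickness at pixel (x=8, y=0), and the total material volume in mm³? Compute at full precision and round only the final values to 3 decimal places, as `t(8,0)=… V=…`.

span = t_max - t_min = 4.43 - 0.67 = 3.760
L(8,0) = 58, L_eff = 1 - 58/255 = 0.772549 (inverted)
t(8,0) = 4.43 - 3.760·0.772549 = 1.525
Σt over all 3·9 pixels = 115729/1700 ≈ 68.0758824
V = pitch²·Σt = 1.82²·115729/1700 = 225.495

t(8,0)=1.525 V=225.495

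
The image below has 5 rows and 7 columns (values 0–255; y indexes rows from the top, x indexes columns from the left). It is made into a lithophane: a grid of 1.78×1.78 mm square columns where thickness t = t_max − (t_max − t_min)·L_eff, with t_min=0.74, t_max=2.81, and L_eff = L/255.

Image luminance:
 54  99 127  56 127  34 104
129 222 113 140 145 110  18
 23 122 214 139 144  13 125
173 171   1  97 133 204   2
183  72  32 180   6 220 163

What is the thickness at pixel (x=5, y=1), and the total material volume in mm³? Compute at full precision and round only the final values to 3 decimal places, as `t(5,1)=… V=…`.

t(5,1)=1.917 V=211.433

span = t_max - t_min = 2.81 - 0.74 = 2.070
L(5,1) = 110, L_eff = 110/255 = 0.431373
t(5,1) = 2.81 - 2.070·0.431373 = 1.917
Σt over all 5·7 pixels = 28361/425 ≈ 66.7317647
V = pitch²·Σt = 1.78²·28361/425 = 211.433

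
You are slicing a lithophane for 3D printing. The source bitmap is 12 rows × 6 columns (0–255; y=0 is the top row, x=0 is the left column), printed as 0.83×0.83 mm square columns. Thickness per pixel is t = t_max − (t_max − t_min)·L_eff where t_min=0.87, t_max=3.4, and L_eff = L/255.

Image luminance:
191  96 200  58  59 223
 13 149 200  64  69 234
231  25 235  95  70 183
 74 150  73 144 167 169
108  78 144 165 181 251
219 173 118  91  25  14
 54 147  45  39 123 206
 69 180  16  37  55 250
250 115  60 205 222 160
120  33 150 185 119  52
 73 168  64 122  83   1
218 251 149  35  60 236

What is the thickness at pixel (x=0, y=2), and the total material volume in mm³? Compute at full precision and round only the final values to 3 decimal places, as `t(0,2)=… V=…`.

span = t_max - t_min = 3.4 - 0.87 = 2.530
L(0,2) = 231, L_eff = 231/255 = 0.905882
t(0,2) = 3.4 - 2.530·0.905882 = 1.108
Σt over all 12·6 pixels = 3942377/25500 ≈ 154.6030196
V = pitch²·Σt = 0.83²·3942377/25500 = 106.506

t(0,2)=1.108 V=106.506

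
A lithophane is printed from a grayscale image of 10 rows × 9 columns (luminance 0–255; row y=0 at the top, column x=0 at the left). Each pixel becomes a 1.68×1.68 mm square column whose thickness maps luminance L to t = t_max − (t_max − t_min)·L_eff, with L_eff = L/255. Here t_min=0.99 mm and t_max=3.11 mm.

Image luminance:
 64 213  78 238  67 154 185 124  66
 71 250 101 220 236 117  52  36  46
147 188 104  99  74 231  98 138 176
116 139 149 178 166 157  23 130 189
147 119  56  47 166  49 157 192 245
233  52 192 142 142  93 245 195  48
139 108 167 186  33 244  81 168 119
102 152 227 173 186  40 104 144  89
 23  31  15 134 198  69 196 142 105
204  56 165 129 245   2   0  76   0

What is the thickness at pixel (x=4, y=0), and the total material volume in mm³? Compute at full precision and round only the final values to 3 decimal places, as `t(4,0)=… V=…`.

span = t_max - t_min = 3.11 - 0.99 = 2.120
L(4,0) = 67, L_eff = 67/255 = 0.262745
t(4,0) = 3.11 - 2.120·0.262745 = 2.553
Σt over all 10·9 pixels = 779991/4250 ≈ 183.5272941
V = pitch²·Σt = 1.68²·779991/4250 = 517.987

t(4,0)=2.553 V=517.987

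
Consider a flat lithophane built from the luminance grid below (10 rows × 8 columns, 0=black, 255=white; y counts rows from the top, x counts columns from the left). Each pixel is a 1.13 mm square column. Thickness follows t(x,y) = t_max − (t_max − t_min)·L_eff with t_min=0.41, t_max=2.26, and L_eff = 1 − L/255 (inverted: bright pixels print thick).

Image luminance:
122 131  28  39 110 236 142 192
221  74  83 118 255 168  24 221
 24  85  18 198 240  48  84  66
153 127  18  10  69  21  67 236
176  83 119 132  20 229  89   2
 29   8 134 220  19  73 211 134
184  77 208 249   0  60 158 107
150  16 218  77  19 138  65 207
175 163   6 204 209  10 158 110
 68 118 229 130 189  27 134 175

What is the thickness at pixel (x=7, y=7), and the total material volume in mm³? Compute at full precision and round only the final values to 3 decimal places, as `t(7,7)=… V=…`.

span = t_max - t_min = 2.26 - 0.41 = 1.850
L(7,7) = 207, L_eff = 1 - 207/255 = 0.188235 (inverted)
t(7,7) = 2.26 - 1.850·0.188235 = 1.912
Σt over all 10·8 pixels = 128252/1275 ≈ 100.5898039
V = pitch²·Σt = 1.13²·128252/1275 = 128.443

t(7,7)=1.912 V=128.443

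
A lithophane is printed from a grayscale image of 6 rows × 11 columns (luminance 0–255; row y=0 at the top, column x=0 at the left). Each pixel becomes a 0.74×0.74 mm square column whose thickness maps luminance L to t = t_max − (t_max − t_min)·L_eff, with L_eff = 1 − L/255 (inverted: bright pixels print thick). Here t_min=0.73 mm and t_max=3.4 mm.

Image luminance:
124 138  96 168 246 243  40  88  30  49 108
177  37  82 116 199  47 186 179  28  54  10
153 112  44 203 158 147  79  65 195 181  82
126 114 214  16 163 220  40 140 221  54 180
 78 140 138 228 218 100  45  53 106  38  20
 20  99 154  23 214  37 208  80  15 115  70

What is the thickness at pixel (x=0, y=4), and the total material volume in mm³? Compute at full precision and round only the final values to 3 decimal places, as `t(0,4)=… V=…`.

t(0,4)=1.547 V=69.678

span = t_max - t_min = 3.4 - 0.73 = 2.670
L(0,4) = 78, L_eff = 1 - 78/255 = 0.694118 (inverted)
t(0,4) = 3.4 - 2.670·0.694118 = 1.547
Σt over all 6·11 pixels = 1081569/8500 ≈ 127.2434118
V = pitch²·Σt = 0.74²·1081569/8500 = 69.678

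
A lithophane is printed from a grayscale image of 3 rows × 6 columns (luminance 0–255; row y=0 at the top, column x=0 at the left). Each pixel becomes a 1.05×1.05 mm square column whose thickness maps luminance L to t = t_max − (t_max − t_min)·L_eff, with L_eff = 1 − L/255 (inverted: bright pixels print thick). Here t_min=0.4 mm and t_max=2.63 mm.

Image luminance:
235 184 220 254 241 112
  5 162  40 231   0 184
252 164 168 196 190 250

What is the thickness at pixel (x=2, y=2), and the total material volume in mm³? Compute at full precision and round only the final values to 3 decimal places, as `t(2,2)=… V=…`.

span = t_max - t_min = 2.63 - 0.4 = 2.230
L(2,2) = 168, L_eff = 1 - 168/255 = 0.341176 (inverted)
t(2,2) = 2.63 - 2.230·0.341176 = 1.869
Σt over all 3·6 pixels = 218056/6375 ≈ 34.2048627
V = pitch²·Σt = 1.05²·218056/6375 = 37.711

t(2,2)=1.869 V=37.711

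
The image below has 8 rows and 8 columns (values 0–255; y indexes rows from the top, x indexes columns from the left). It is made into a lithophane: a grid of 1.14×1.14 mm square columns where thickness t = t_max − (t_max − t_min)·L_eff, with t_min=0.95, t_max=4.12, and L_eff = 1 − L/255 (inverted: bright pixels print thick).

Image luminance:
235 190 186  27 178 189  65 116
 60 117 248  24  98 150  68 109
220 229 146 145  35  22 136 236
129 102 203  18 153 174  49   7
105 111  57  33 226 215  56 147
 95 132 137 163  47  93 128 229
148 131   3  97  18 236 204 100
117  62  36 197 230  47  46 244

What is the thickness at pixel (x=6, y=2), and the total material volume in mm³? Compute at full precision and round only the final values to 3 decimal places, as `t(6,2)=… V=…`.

span = t_max - t_min = 4.12 - 0.95 = 3.170
L(6,2) = 136, L_eff = 1 - 136/255 = 0.466667 (inverted)
t(6,2) = 4.12 - 3.170·0.466667 = 2.641
Σt over all 8·8 pixels = 2035909/12750 ≈ 159.6791373
V = pitch²·Σt = 1.14²·2035909/12750 = 207.519

t(6,2)=2.641 V=207.519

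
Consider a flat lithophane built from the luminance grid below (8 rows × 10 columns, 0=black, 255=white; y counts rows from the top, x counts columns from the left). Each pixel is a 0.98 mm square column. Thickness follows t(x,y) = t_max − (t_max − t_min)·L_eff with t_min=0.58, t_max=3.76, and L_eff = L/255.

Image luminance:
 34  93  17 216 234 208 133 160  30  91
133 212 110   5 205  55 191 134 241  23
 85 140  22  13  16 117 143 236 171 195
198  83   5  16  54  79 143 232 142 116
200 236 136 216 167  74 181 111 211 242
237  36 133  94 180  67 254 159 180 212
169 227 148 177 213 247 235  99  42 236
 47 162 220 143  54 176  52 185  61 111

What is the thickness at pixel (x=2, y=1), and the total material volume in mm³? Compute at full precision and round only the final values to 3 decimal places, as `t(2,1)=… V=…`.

span = t_max - t_min = 3.76 - 0.58 = 3.180
L(2,1) = 110, L_eff = 110/255 = 0.431373
t(2,1) = 3.76 - 3.180·0.431373 = 2.388
Σt over all 8·10 pixels = 692167/4250 ≈ 162.8628235
V = pitch²·Σt = 0.98²·692167/4250 = 156.413

t(2,1)=2.388 V=156.413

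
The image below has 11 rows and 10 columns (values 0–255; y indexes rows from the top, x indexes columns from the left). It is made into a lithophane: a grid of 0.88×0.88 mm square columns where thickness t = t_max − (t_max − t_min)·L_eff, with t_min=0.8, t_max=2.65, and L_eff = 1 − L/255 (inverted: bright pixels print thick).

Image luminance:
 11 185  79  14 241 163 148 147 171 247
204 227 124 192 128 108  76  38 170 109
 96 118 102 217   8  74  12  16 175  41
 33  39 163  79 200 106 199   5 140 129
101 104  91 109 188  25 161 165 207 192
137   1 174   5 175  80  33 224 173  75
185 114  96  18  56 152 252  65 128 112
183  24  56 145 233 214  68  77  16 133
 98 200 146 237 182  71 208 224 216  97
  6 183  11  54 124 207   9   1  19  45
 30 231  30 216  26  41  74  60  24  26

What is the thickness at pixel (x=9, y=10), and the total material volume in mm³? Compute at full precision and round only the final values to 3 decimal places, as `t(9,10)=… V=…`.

span = t_max - t_min = 2.65 - 0.8 = 1.850
L(9,10) = 26, L_eff = 1 - 26/255 = 0.898039 (inverted)
t(9,10) = 2.65 - 1.850·0.898039 = 0.989
Σt over all 11·10 pixels = 914149/5100 ≈ 179.2449020
V = pitch²·Σt = 0.88²·914149/5100 = 138.807

t(9,10)=0.989 V=138.807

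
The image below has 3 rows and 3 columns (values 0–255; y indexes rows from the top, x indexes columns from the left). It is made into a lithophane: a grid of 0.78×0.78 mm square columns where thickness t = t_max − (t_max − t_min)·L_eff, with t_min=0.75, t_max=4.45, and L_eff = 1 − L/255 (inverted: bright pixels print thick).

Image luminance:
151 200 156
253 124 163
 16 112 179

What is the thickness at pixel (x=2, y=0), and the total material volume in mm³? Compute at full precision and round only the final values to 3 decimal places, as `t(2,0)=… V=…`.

t(2,0)=3.014 V=16.059

span = t_max - t_min = 4.45 - 0.75 = 3.700
L(2,0) = 156, L_eff = 1 - 156/255 = 0.388235 (inverted)
t(2,0) = 4.45 - 3.700·0.388235 = 3.014
Σt over all 3·3 pixels = 134621/5100 ≈ 26.3962745
V = pitch²·Σt = 0.78²·134621/5100 = 16.059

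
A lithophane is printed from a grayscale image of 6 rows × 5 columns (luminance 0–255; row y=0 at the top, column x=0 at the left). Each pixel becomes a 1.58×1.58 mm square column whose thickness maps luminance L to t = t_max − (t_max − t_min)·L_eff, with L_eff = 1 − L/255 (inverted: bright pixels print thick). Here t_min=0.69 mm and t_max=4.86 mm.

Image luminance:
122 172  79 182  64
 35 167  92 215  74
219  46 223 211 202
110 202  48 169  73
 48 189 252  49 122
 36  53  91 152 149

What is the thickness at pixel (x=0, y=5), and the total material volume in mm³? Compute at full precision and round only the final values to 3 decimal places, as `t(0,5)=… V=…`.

span = t_max - t_min = 4.86 - 0.69 = 4.170
L(0,5) = 36, L_eff = 1 - 36/255 = 0.858824 (inverted)
t(0,5) = 4.86 - 4.170·0.858824 = 1.279
Σt over all 6·5 pixels = 177636/2125 ≈ 83.5934118
V = pitch²·Σt = 1.58²·177636/2125 = 208.683

t(0,5)=1.279 V=208.683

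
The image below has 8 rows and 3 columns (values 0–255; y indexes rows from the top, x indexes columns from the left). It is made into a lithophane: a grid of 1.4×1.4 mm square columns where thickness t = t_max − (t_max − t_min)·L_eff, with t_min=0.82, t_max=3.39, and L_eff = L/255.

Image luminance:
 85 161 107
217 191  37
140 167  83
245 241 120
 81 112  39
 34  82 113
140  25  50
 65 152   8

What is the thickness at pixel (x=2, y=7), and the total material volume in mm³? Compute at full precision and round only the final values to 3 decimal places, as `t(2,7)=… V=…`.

t(2,7)=3.309 V=106.229

span = t_max - t_min = 3.39 - 0.82 = 2.570
L(2,7) = 8, L_eff = 8/255 = 0.031373
t(2,7) = 3.39 - 2.570·0.031373 = 3.309
Σt over all 8·3 pixels = 276413/5100 ≈ 54.1986275
V = pitch²·Σt = 1.4²·276413/5100 = 106.229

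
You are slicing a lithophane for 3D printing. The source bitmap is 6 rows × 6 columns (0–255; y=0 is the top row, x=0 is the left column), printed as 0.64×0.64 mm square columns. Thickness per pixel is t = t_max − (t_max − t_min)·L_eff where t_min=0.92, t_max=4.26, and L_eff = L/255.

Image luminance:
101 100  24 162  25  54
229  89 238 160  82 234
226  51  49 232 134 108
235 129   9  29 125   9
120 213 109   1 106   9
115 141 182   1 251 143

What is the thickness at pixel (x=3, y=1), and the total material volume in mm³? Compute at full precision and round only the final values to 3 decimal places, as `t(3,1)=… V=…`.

t(3,1)=2.164 V=40.149

span = t_max - t_min = 4.26 - 0.92 = 3.340
L(3,1) = 160, L_eff = 160/255 = 0.627451
t(3,1) = 4.26 - 3.340·0.627451 = 2.164
Σt over all 6·6 pixels = 249953/2550 ≈ 98.0207843
V = pitch²·Σt = 0.64²·249953/2550 = 40.149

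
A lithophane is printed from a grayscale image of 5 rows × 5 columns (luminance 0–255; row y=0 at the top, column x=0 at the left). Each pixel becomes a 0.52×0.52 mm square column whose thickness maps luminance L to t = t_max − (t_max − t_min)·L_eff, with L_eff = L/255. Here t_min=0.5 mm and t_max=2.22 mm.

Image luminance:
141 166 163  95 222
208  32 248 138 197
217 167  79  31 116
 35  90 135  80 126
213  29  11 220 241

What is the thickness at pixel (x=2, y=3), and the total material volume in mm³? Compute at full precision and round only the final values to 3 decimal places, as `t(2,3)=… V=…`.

t(2,3)=1.309 V=8.806

span = t_max - t_min = 2.22 - 0.5 = 1.720
L(2,3) = 135, L_eff = 135/255 = 0.529412
t(2,3) = 2.22 - 1.720·0.529412 = 1.309
Σt over all 5·5 pixels = 977/30 ≈ 32.5666667
V = pitch²·Σt = 0.52²·977/30 = 8.806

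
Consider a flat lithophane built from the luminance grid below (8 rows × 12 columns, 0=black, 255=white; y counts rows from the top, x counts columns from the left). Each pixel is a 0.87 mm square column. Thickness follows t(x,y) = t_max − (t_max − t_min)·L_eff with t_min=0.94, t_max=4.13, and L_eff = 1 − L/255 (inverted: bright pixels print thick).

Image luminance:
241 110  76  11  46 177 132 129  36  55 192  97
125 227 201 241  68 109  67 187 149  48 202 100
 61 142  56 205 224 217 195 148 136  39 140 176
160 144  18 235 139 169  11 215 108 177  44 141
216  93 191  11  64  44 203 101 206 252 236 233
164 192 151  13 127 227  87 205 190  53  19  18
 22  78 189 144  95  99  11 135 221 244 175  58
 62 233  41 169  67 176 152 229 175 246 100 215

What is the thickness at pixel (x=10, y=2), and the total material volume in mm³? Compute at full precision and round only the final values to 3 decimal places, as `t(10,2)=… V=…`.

span = t_max - t_min = 4.13 - 0.94 = 3.190
L(10,2) = 140, L_eff = 1 - 140/255 = 0.450980 (inverted)
t(10,2) = 4.13 - 3.190·0.450980 = 2.691
Σt over all 8·12 pixels = 3217361/12750 ≈ 252.3420392
V = pitch²·Σt = 0.87²·3217361/12750 = 190.998

t(10,2)=2.691 V=190.998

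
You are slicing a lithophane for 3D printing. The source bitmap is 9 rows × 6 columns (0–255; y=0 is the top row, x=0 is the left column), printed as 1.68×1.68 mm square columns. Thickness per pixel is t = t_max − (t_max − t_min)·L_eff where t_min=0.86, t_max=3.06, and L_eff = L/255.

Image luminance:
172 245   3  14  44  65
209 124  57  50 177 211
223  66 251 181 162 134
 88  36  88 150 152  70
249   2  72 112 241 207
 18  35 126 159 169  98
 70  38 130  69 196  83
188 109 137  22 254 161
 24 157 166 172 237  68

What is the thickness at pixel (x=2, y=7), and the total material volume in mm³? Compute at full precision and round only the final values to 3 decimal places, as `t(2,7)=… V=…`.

t(2,7)=1.878 V=302.229

span = t_max - t_min = 3.06 - 0.86 = 2.200
L(2,7) = 137, L_eff = 137/255 = 0.537255
t(2,7) = 3.06 - 2.200·0.537255 = 1.878
Σt over all 9·6 pixels = 9102/85 ≈ 107.0823529
V = pitch²·Σt = 1.68²·9102/85 = 302.229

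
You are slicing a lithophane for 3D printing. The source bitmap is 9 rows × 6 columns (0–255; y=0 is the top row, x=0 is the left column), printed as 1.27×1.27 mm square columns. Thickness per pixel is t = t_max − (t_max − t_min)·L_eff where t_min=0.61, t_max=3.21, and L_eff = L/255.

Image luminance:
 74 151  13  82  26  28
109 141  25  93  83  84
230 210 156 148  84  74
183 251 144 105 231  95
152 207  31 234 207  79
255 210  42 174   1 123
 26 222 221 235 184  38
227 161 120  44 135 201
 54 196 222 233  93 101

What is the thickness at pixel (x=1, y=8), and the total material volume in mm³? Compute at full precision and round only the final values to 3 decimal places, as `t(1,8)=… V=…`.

span = t_max - t_min = 3.21 - 0.61 = 2.600
L(1,8) = 196, L_eff = 196/255 = 0.768627
t(1,8) = 3.21 - 2.600·0.768627 = 1.212
Σt over all 9·6 pixels = 84523/850 ≈ 99.4388235
V = pitch²·Σt = 1.27²·84523/850 = 160.385

t(1,8)=1.212 V=160.385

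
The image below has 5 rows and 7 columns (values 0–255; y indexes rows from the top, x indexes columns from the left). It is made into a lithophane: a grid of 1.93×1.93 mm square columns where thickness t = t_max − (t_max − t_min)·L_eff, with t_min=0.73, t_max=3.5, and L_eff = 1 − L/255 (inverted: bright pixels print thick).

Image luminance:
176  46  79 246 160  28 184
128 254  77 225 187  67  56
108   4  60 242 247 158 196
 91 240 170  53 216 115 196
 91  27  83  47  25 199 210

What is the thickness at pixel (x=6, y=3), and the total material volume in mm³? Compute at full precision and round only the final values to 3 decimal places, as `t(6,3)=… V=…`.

span = t_max - t_min = 3.5 - 0.73 = 2.770
L(6,3) = 196, L_eff = 1 - 196/255 = 0.231373 (inverted)
t(6,3) = 3.5 - 2.770·0.231373 = 2.859
Σt over all 5·7 pixels = 487733/6375 ≈ 76.5071373
V = pitch²·Σt = 1.93²·487733/6375 = 284.981

t(6,3)=2.859 V=284.981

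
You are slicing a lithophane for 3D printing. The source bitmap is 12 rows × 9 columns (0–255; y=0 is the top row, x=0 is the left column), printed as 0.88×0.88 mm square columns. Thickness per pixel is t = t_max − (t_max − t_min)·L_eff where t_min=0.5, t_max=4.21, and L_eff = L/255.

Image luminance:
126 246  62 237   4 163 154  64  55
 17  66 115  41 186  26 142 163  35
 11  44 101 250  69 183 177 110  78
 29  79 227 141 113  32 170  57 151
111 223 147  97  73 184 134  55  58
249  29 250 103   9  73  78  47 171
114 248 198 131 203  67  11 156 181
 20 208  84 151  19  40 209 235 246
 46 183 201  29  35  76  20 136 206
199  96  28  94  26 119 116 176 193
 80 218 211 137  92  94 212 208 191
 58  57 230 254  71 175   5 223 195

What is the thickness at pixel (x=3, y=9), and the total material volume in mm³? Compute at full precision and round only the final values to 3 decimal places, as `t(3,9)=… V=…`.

t(3,9)=2.842 V=203.090

span = t_max - t_min = 4.21 - 0.5 = 3.710
L(3,9) = 94, L_eff = 94/255 = 0.368627
t(3,9) = 4.21 - 3.710·0.368627 = 2.842
Σt over all 12·9 pixels = 196691/750 ≈ 262.2546667
V = pitch²·Σt = 0.88²·196691/750 = 203.090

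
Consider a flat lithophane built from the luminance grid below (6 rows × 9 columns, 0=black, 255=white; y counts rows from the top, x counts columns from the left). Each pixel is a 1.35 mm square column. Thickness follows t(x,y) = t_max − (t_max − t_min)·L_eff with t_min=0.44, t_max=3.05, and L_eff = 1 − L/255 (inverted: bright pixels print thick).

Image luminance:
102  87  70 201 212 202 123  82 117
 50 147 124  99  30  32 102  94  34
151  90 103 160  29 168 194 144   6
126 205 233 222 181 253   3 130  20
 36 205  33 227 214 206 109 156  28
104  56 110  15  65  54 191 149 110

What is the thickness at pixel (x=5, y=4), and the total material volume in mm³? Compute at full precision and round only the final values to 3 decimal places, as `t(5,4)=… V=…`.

t(5,4)=2.548 V=162.575

span = t_max - t_min = 3.05 - 0.44 = 2.610
L(5,4) = 206, L_eff = 1 - 206/255 = 0.192157 (inverted)
t(5,4) = 3.05 - 2.610·0.192157 = 2.548
Σt over all 6·9 pixels = 379119/4250 ≈ 89.2044706
V = pitch²·Σt = 1.35²·379119/4250 = 162.575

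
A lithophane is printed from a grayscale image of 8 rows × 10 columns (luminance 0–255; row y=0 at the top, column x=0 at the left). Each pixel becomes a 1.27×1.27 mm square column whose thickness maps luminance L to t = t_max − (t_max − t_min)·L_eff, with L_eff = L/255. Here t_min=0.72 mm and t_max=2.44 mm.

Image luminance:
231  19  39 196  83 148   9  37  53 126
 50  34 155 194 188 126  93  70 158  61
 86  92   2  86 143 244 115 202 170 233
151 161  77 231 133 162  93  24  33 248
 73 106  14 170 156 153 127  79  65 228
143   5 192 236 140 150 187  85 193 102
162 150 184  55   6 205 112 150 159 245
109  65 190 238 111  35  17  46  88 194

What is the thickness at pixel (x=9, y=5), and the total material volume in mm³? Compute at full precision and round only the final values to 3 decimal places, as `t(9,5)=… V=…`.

span = t_max - t_min = 2.44 - 0.72 = 1.720
L(9,5) = 102, L_eff = 102/255 = 0.400000
t(9,5) = 2.44 - 1.720·0.400000 = 1.752
Σt over all 8·10 pixels = 819517/6375 ≈ 128.5516863
V = pitch²·Σt = 1.27²·819517/6375 = 207.341

t(9,5)=1.752 V=207.341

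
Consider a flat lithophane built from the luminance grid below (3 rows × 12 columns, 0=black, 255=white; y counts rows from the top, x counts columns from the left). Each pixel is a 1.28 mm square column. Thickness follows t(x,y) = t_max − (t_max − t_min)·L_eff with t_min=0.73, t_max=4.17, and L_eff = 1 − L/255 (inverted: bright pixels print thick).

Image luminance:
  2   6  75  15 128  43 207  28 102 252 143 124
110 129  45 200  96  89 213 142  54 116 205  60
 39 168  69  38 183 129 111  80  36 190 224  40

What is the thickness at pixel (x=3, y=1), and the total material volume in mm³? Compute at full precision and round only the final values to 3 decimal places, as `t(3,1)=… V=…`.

span = t_max - t_min = 4.17 - 0.73 = 3.440
L(3,1) = 200, L_eff = 1 - 200/255 = 0.215686 (inverted)
t(3,1) = 4.17 - 3.440·0.215686 = 3.428
Σt over all 3·12 pixels = 167387/2125 ≈ 78.7703529
V = pitch²·Σt = 1.28²·167387/2125 = 129.057

t(3,1)=3.428 V=129.057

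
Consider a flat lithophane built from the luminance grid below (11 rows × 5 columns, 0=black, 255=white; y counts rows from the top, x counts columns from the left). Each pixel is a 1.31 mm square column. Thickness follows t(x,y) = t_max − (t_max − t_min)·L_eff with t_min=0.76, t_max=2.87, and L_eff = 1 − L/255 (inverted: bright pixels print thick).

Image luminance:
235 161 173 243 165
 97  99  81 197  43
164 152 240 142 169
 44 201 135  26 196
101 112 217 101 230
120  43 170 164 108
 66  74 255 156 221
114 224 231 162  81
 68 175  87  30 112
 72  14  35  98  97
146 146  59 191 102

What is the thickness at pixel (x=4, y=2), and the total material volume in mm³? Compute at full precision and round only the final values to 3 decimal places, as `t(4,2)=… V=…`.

t(4,2)=2.158 V=176.031

span = t_max - t_min = 2.87 - 0.76 = 2.110
L(4,2) = 169, L_eff = 1 - 169/255 = 0.337255 (inverted)
t(4,2) = 2.87 - 2.110·0.337255 = 2.158
Σt over all 11·5 pixels = 523139/5100 ≈ 102.5762745
V = pitch²·Σt = 1.31²·523139/5100 = 176.031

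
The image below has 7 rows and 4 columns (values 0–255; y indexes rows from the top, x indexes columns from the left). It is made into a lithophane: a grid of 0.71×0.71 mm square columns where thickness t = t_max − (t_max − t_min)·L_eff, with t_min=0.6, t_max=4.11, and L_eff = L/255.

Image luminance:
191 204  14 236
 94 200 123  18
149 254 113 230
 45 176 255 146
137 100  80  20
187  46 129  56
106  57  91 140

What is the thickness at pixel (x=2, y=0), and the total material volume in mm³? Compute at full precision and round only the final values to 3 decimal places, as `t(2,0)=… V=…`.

t(2,0)=3.917 V=33.053

span = t_max - t_min = 4.11 - 0.6 = 3.510
L(2,0) = 14, L_eff = 14/255 = 0.054902
t(2,0) = 4.11 - 3.510·0.054902 = 3.917
Σt over all 7·4 pixels = 557331/8500 ≈ 65.5683529
V = pitch²·Σt = 0.71²·557331/8500 = 33.053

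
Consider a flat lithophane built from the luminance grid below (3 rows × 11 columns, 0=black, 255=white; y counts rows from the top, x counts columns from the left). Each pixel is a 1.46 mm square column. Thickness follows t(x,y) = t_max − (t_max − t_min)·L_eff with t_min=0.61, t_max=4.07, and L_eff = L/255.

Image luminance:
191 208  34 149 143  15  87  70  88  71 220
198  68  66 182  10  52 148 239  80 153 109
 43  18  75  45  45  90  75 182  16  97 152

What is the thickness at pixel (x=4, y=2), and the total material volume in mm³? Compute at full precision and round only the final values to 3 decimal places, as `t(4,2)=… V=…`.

span = t_max - t_min = 4.07 - 0.61 = 3.460
L(4,2) = 45, L_eff = 45/255 = 0.176471
t(4,2) = 4.07 - 3.460·0.176471 = 3.459
Σt over all 3·11 pixels = 2241931/25500 ≈ 87.9188627
V = pitch²·Σt = 1.46²·2241931/25500 = 187.408

t(4,2)=3.459 V=187.408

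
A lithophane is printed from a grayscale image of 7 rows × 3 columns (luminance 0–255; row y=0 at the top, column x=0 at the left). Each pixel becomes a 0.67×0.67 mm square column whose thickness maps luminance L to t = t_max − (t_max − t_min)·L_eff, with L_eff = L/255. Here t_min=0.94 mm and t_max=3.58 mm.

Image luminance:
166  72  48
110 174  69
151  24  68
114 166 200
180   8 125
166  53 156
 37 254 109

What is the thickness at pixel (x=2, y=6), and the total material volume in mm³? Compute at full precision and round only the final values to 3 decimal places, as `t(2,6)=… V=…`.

span = t_max - t_min = 3.58 - 0.94 = 2.640
L(2,6) = 109, L_eff = 109/255 = 0.427451
t(2,6) = 3.58 - 2.640·0.427451 = 2.452
Σt over all 7·3 pixels = 42343/850 ≈ 49.8152941
V = pitch²·Σt = 0.67²·42343/850 = 22.362

t(2,6)=2.452 V=22.362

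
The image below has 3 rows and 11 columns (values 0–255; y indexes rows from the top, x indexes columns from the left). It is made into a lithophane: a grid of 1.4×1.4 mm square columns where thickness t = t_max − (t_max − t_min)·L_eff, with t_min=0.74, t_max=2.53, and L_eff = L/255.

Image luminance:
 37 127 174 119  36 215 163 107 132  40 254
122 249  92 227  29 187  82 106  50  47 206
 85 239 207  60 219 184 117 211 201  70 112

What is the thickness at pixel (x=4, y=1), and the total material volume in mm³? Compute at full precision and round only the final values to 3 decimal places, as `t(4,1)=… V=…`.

span = t_max - t_min = 2.53 - 0.74 = 1.790
L(4,1) = 29, L_eff = 29/255 = 0.113725
t(4,1) = 2.53 - 1.790·0.113725 = 2.326
Σt over all 3·11 pixels = 440807/8500 ≈ 51.8596471
V = pitch²·Σt = 1.4²·440807/8500 = 101.645

t(4,1)=2.326 V=101.645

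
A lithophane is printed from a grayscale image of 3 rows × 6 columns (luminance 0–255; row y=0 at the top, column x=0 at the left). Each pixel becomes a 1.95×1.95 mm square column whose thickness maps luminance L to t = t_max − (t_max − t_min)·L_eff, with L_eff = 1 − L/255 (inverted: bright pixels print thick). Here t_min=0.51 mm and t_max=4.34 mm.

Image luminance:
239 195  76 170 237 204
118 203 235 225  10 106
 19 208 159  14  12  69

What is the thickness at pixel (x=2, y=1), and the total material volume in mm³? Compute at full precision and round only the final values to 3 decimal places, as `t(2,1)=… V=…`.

span = t_max - t_min = 4.34 - 0.51 = 3.830
L(2,1) = 235, L_eff = 1 - 235/255 = 0.078431 (inverted)
t(2,1) = 4.34 - 3.830·0.078431 = 4.040
Σt over all 3·6 pixels = 46.714
V = pitch²·Σt = 1.95²·46.714 = 177.630

t(2,1)=4.040 V=177.630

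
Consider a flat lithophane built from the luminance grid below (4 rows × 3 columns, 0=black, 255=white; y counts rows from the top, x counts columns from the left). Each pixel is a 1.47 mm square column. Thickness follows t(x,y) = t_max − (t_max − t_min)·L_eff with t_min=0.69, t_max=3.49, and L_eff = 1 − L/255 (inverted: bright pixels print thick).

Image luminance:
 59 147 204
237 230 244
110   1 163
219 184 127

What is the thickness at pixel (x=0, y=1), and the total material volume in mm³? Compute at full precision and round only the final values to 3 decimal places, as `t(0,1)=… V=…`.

span = t_max - t_min = 3.49 - 0.69 = 2.800
L(0,1) = 237, L_eff = 1 - 237/255 = 0.070588 (inverted)
t(0,1) = 3.49 - 2.800·0.070588 = 3.292
Σt over all 4·3 pixels = 37507/1275 ≈ 29.4172549
V = pitch²·Σt = 1.47²·37507/1275 = 63.568

t(0,1)=3.292 V=63.568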